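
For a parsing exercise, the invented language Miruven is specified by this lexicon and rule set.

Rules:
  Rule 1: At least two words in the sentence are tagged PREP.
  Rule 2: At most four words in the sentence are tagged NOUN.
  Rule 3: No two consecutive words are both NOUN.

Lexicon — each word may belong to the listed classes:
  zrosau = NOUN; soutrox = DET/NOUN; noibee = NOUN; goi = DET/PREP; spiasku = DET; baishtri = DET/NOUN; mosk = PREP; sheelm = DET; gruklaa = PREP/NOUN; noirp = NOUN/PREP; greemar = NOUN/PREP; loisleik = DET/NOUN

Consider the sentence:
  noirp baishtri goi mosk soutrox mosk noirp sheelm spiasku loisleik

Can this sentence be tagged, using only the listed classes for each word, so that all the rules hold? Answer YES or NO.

Candidates per position — 1:noirp {NOUN,PREP}; 2:baishtri {DET,NOUN}; 3:goi {DET,PREP}; 4:mosk {PREP}; 5:soutrox {DET,NOUN}; 6:mosk {PREP}; 7:noirp {NOUN,PREP}; 8:sheelm {DET}; 9:spiasku {DET}; 10:loisleik {DET,NOUN}.
One satisfying assignment: NOUN DET DET PREP DET PREP PREP DET DET DET.
Verifying each rule — rule 1 ✓; rule 2 ✓; rule 3 ✓.

YES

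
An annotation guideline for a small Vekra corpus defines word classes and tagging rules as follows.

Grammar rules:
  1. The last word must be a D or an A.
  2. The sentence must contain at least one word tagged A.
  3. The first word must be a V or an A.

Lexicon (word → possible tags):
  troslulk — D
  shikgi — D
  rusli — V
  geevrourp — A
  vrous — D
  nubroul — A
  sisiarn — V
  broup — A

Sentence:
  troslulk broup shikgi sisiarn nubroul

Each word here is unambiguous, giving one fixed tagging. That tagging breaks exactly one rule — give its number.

Fixed tagging: D A D V A.
Applying the rules: R1 holds, R2 holds, R3 violated.
Only rule 3 fails.

3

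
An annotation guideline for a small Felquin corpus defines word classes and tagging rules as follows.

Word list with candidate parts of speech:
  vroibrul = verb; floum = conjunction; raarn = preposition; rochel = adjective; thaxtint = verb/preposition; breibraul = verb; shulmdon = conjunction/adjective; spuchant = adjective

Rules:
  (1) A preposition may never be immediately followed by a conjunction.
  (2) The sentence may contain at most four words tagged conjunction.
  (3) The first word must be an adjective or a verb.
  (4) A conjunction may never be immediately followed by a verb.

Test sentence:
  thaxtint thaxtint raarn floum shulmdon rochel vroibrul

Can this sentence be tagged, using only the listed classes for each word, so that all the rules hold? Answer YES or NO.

NO

Candidates per position — 1:thaxtint {verb,preposition}; 2:thaxtint {verb,preposition}; 3:raarn {preposition}; 4:floum {conjunction}; 5:shulmdon {conjunction,adjective}; 6:rochel {adjective}; 7:vroibrul {verb}.
Rule 1 cannot be satisfied by any choice of tags from the lexicon.
So there is no consistent tagging.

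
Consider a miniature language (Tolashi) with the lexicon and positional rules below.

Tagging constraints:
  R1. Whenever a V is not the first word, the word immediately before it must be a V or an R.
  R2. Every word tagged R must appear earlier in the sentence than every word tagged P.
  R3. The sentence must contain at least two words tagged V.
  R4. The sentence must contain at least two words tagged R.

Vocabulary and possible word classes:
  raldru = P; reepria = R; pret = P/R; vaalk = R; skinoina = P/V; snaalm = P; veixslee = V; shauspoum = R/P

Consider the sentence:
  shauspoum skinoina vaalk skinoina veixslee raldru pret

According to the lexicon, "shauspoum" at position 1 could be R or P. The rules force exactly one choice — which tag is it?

Candidates per position — 1:shauspoum {R,P}; 2:skinoina {P,V}; 3:vaalk {R}; 4:skinoina {P,V}; 5:veixslee {V}; 6:raldru {P}; 7:pret {P,R}.
At position 1, choosing P makes rule 2 impossible to satisfy; hence R.
At position 2, choosing P makes rule 2 impossible to satisfy; hence V.
At position 4, choosing P makes rule 1 impossible to satisfy; hence V.
At position 7, choosing R makes rule 2 impossible to satisfy; hence P.
The unique satisfying tagging is: R V R V V P P.
Checking: rule 1 ✓; rule 2 ✓; rule 3 ✓; rule 4 ✓.

R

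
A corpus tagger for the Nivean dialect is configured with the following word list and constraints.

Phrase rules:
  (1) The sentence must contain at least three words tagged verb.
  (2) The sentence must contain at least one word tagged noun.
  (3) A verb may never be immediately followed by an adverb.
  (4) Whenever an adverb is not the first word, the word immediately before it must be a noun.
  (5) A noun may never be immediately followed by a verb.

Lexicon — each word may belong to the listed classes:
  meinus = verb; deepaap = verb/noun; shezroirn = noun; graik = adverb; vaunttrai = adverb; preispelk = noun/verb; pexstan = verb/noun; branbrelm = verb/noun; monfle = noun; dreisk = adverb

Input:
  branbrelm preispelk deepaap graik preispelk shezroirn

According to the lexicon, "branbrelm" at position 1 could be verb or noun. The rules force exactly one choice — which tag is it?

verb

Candidates per position — 1:branbrelm {verb,noun}; 2:preispelk {noun,verb}; 3:deepaap {verb,noun}; 4:graik {adverb}; 5:preispelk {noun,verb}; 6:shezroirn {noun}.
If word 3 were verb, no tagging could satisfy rule 3; so word 3 is noun.
If word 5 were noun, no tagging could satisfy rule 1; so word 5 is verb.
If word 1 were noun, no tagging could satisfy rule 1; so word 1 is verb.
If word 2 were noun, no tagging could satisfy rule 1; so word 2 is verb.
The unique satisfying tagging is: verb verb noun adverb verb noun.
Rule-by-rule: rule 1 ✓; rule 2 ✓; rule 3 ✓; rule 4 ✓; rule 5 ✓.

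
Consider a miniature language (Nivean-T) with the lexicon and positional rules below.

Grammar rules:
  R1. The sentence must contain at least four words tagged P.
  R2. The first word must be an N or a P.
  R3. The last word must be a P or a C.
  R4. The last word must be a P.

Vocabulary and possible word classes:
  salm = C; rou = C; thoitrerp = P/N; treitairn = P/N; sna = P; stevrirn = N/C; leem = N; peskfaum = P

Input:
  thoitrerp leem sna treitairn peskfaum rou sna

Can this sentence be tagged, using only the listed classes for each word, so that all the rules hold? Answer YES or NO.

YES

Candidates per position — 1:thoitrerp {P,N}; 2:leem {N}; 3:sna {P}; 4:treitairn {P,N}; 5:peskfaum {P}; 6:rou {C}; 7:sna {P}.
One satisfying assignment: N N P P P C P.
Rule-by-rule: rule 1 holds; rule 2 holds; rule 3 holds; rule 4 holds.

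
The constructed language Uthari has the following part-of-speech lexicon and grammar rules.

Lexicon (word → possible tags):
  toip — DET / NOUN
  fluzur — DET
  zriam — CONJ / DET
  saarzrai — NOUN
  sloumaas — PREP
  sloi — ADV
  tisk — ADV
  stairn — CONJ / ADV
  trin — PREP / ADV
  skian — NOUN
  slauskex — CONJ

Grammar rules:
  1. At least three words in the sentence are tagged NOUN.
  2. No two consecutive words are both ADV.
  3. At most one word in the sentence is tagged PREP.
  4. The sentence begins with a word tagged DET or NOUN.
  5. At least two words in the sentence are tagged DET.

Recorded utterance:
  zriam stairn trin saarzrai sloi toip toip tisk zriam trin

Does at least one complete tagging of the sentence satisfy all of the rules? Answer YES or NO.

YES

Candidates per position — 1:zriam {CONJ,DET}; 2:stairn {CONJ,ADV}; 3:trin {PREP,ADV}; 4:saarzrai {NOUN}; 5:sloi {ADV}; 6:toip {DET,NOUN}; 7:toip {DET,NOUN}; 8:tisk {ADV}; 9:zriam {CONJ,DET}; 10:trin {PREP,ADV}.
One satisfying assignment: DET CONJ PREP NOUN ADV NOUN NOUN ADV DET ADV.
Checking: rule 1 ✓; rule 2 ✓; rule 3 ✓; rule 4 ✓; rule 5 ✓.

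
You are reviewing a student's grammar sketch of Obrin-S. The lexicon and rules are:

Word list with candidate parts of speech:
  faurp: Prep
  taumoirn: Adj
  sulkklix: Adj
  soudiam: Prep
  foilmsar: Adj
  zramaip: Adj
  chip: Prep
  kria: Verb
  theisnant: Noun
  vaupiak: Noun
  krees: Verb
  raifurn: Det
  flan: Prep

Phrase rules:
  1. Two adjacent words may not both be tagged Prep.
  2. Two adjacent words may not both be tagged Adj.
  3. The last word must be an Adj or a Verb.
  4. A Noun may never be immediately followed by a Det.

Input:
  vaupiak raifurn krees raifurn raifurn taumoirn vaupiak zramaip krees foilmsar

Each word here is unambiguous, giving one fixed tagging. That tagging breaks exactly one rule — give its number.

4

Fixed tagging: Noun Det Verb Det Det Adj Noun Adj Verb Adj.
Checking each rule: R1 ✓, R2 ✓, R3 ✓, R4 ✗.
Only rule 4 fails.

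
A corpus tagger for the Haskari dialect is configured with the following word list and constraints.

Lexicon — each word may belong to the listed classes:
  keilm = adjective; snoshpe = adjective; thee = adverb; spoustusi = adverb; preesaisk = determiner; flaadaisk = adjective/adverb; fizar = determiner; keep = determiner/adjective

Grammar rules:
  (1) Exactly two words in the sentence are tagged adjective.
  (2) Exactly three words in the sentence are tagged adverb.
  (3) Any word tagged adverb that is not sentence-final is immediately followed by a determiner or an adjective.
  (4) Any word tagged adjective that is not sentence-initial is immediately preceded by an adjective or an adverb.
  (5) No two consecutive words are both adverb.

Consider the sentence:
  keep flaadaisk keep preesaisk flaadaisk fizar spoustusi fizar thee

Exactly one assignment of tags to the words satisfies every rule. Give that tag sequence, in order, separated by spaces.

Candidates per position — 1:keep {determiner,adjective}; 2:flaadaisk {adjective,adverb}; 3:keep {determiner,adjective}; 4:preesaisk {determiner}; 5:flaadaisk {adjective,adverb}; 6:fizar {determiner}; 7:spoustusi {adverb}; 8:fizar {determiner}; 9:thee {adverb}.
Position 5: tagging it adjective would leave rule 4 unsatisfiable, so it must be adverb.
Position 2: tagging it adverb would leave rule 2 unsatisfiable, so it must be adjective.
Position 1: tagging it determiner would leave rule 4 unsatisfiable, so it must be adjective.
Position 3: tagging it adjective would leave rule 1 unsatisfiable, so it must be determiner.
That leaves exactly one tagging: adjective adjective determiner determiner adverb determiner adverb determiner adverb.
Rule-by-rule: rule 1 ✓; rule 2 ✓; rule 3 ✓; rule 4 ✓; rule 5 ✓.

adjective adjective determiner determiner adverb determiner adverb determiner adverb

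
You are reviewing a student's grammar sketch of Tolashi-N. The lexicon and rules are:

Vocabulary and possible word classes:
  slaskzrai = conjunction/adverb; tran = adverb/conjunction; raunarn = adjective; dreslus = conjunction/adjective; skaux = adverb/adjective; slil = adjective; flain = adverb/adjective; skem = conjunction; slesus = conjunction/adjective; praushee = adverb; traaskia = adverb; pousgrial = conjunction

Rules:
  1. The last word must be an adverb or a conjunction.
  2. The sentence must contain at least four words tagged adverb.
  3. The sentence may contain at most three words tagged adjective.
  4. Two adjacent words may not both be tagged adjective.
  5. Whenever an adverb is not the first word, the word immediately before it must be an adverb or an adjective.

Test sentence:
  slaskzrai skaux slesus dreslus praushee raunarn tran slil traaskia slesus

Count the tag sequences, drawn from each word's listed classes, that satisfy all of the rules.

2

Candidates per position — 1:slaskzrai {conjunction,adverb}; 2:skaux {adverb,adjective}; 3:slesus {conjunction,adjective}; 4:dreslus {conjunction,adjective}; 5:praushee {adverb}; 6:raunarn {adjective}; 7:tran {adverb,conjunction}; 8:slil {adjective}; 9:traaskia {adverb}; 10:slesus {conjunction,adjective}.
There are 64 candidate sequences in total.
The sequences that satisfy every rule: adverb adverb conjunction adjective adverb adjective adverb adjective adverb conjunction; adverb adverb conjunction adjective adverb adjective conjunction adjective adverb conjunction.
Count = 2.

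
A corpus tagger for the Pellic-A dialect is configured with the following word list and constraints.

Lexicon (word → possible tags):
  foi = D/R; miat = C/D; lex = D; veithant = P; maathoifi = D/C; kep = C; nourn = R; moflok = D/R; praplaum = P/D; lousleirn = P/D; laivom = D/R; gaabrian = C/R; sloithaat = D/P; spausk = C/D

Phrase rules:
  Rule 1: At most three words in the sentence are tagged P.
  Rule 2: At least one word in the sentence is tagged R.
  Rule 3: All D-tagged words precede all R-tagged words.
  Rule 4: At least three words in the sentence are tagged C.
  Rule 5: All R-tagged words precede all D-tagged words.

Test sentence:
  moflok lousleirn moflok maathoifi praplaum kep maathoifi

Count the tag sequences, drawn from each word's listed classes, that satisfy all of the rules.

Candidates per position — 1:moflok {D,R}; 2:lousleirn {P,D}; 3:moflok {D,R}; 4:maathoifi {D,C}; 5:praplaum {P,D}; 6:kep {C}; 7:maathoifi {D,C}.
There are 64 candidate sequences in total.
The sequences that satisfy every rule: R P R C P C C.
Count = 1.

1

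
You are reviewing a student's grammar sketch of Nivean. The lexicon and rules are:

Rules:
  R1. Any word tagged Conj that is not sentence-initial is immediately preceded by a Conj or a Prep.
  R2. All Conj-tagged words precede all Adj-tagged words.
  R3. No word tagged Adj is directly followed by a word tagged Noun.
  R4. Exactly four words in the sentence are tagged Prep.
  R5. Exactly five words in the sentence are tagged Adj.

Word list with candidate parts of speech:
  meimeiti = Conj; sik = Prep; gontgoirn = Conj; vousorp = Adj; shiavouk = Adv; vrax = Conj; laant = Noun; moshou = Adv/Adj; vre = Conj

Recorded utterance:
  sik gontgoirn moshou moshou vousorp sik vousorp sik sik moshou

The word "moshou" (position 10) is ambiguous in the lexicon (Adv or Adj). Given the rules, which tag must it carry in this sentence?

Candidates per position — 1:sik {Prep}; 2:gontgoirn {Conj}; 3:moshou {Adv,Adj}; 4:moshou {Adv,Adj}; 5:vousorp {Adj}; 6:sik {Prep}; 7:vousorp {Adj}; 8:sik {Prep}; 9:sik {Prep}; 10:moshou {Adv,Adj}.
Position 3: Adv is ruled out by rule 5; that leaves Adj.
Position 4: Adv is ruled out by rule 5; that leaves Adj.
Position 10: Adv is ruled out by rule 5; that leaves Adj.
So the tagging must be: Prep Conj Adj Adj Adj Prep Adj Prep Prep Adj.
Rule-by-rule: rule 1 holds; rule 2 holds; rule 3 holds; rule 4 holds; rule 5 holds.

Adj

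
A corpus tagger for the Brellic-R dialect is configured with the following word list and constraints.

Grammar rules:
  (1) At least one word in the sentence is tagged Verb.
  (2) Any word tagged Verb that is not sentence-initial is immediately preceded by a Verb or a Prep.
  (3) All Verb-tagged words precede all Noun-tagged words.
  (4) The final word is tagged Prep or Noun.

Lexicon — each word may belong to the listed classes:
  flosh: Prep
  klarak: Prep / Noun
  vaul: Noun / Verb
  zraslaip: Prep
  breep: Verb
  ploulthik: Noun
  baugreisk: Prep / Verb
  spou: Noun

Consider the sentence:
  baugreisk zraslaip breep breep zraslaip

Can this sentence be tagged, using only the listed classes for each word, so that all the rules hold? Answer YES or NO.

YES

Candidates per position — 1:baugreisk {Prep,Verb}; 2:zraslaip {Prep}; 3:breep {Verb}; 4:breep {Verb}; 5:zraslaip {Prep}.
One satisfying assignment: Prep Prep Verb Verb Prep.
Verifying each rule — rule 1 ok; rule 2 ok; rule 3 ok; rule 4 ok.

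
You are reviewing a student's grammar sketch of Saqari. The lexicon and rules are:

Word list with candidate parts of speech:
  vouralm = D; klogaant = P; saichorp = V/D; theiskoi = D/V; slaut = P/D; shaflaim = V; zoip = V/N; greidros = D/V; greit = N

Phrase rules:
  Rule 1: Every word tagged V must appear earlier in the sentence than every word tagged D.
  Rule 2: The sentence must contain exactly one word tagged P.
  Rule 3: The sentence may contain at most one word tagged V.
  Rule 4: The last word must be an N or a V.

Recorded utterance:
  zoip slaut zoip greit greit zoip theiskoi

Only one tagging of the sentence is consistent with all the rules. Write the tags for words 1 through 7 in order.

Candidates per position — 1:zoip {V,N}; 2:slaut {P,D}; 3:zoip {V,N}; 4:greit {N}; 5:greit {N}; 6:zoip {V,N}; 7:theiskoi {D,V}.
Word 2 cannot be D — rule 2 would then fail for every completion. It is P.
Word 7 cannot be D — rule 4 would then fail for every completion. It is V.
Word 1 cannot be V — rule 3 would then fail for every completion. It is N.
Word 3 cannot be V — rule 3 would then fail for every completion. It is N.
Word 6 cannot be V — rule 3 would then fail for every completion. It is N.
So the tagging must be: N P N N N N V.
Checking: rule 1 holds; rule 2 holds; rule 3 holds; rule 4 holds.

N P N N N N V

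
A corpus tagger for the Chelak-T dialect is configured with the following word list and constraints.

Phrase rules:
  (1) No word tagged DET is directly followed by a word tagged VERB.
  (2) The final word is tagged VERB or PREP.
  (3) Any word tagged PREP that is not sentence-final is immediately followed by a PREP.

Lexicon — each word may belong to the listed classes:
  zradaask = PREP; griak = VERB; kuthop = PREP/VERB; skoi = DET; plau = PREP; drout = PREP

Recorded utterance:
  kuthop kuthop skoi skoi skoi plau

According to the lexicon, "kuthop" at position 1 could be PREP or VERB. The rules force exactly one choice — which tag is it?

VERB

Candidates per position — 1:kuthop {PREP,VERB}; 2:kuthop {PREP,VERB}; 3:skoi {DET}; 4:skoi {DET}; 5:skoi {DET}; 6:plau {PREP}.
If word 1 were PREP, no tagging could satisfy rule 3; so word 1 is VERB.
If word 2 were PREP, no tagging could satisfy rule 3; so word 2 is VERB.
The only consistent sequence is: VERB VERB DET DET DET PREP.
Verifying each rule — rule 1 ✓; rule 2 ✓; rule 3 ✓.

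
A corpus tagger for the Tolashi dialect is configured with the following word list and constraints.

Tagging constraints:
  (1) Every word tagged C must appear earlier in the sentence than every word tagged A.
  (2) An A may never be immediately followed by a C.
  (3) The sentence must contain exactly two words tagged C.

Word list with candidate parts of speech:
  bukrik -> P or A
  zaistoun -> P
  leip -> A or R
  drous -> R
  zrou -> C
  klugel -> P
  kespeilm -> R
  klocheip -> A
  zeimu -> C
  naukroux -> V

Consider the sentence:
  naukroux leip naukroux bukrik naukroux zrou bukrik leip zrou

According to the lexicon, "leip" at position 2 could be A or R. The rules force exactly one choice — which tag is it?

R

Candidates per position — 1:naukroux {V}; 2:leip {A,R}; 3:naukroux {V}; 4:bukrik {P,A}; 5:naukroux {V}; 6:zrou {C}; 7:bukrik {P,A}; 8:leip {A,R}; 9:zrou {C}.
Word 2 cannot be A — rule 1 would then fail for every completion. It is R.
Word 4 cannot be A — rule 1 would then fail for every completion. It is P.
Word 7 cannot be A — rule 1 would then fail for every completion. It is P.
Word 8 cannot be A — rule 1 would then fail for every completion. It is R.
So the tagging must be: V R V P V C P R C.
Checking: rule 1 holds; rule 2 holds; rule 3 holds.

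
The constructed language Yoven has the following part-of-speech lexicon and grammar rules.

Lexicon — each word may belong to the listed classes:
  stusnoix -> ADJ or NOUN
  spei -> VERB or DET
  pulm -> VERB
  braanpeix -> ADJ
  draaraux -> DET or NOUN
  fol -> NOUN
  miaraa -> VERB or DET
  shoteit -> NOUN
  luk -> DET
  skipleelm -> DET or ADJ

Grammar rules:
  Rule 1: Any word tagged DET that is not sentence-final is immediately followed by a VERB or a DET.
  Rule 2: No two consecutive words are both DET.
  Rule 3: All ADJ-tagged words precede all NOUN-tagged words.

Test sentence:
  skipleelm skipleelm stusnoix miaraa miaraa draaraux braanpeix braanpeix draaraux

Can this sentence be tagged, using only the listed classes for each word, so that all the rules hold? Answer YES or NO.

Candidates per position — 1:skipleelm {DET,ADJ}; 2:skipleelm {DET,ADJ}; 3:stusnoix {ADJ,NOUN}; 4:miaraa {VERB,DET}; 5:miaraa {VERB,DET}; 6:draaraux {DET,NOUN}; 7:braanpeix {ADJ}; 8:braanpeix {ADJ}; 9:draaraux {DET,NOUN}.
Every candidate sequence violates at least one rule; no consistent tagging exists.

NO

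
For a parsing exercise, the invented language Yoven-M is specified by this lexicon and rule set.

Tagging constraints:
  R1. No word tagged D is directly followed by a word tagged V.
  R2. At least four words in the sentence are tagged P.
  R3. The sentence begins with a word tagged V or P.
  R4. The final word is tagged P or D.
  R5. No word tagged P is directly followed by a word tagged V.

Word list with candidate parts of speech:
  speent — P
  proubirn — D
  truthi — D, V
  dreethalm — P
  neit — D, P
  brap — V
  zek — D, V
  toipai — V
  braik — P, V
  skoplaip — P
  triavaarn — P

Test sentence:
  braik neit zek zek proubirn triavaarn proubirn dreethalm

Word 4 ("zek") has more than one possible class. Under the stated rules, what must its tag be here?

D

Candidates per position — 1:braik {P,V}; 2:neit {D,P}; 3:zek {D,V}; 4:zek {D,V}; 5:proubirn {D}; 6:triavaarn {P}; 7:proubirn {D}; 8:dreethalm {P}.
If word 1 were V, no tagging could satisfy rule 2; so word 1 is P.
If word 2 were D, no tagging could satisfy rule 2; so word 2 is P.
If word 3 were V, no tagging could satisfy rule 5; so word 3 is D.
If word 4 were V, no tagging could satisfy rule 1; so word 4 is D.
The only consistent sequence is: P P D D D P D P.
Checking: rule 1 holds; rule 2 holds; rule 3 holds; rule 4 holds; rule 5 holds.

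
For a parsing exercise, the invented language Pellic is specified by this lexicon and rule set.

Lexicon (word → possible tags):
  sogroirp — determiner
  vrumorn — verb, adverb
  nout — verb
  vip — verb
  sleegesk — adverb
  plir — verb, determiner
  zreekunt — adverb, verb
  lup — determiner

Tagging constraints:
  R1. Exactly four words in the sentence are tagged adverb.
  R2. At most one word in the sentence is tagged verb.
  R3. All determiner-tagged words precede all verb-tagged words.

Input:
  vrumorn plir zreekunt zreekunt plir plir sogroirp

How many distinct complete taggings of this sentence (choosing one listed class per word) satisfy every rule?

0

Candidates per position — 1:vrumorn {verb,adverb}; 2:plir {verb,determiner}; 3:zreekunt {adverb,verb}; 4:zreekunt {adverb,verb}; 5:plir {verb,determiner}; 6:plir {verb,determiner}; 7:sogroirp {determiner}.
There are 64 candidate sequences in total.
Rule 1 cannot be satisfied by any choice of tags from the lexicon.
So there is no consistent tagging.
Count = 0.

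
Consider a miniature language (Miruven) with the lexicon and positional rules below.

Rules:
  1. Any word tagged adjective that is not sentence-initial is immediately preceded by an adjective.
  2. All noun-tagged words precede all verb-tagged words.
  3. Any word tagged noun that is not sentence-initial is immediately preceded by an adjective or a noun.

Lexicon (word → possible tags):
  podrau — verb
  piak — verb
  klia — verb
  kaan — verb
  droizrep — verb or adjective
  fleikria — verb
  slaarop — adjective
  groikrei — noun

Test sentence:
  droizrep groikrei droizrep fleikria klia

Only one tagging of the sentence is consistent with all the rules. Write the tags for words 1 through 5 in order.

adjective noun verb verb verb

Candidates per position — 1:droizrep {verb,adjective}; 2:groikrei {noun}; 3:droizrep {verb,adjective}; 4:fleikria {verb}; 5:klia {verb}.
If word 1 were verb, no tagging could satisfy rule 2; so word 1 is adjective.
If word 3 were adjective, no tagging could satisfy rule 1; so word 3 is verb.
The unique satisfying tagging is: adjective noun verb verb verb.
Check: rule 1 ok; rule 2 ok; rule 3 ok.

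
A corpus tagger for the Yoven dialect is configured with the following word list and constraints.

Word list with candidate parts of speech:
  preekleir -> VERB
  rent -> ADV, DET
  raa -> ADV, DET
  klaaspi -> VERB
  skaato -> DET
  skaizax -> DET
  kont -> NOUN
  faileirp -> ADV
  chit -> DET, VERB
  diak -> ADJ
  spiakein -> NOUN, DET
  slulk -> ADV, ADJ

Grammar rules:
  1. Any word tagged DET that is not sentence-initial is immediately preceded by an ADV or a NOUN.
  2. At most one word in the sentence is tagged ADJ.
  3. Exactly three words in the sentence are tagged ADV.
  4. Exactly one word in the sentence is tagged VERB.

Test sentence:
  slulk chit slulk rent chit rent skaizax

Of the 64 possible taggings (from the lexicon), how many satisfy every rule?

4

Candidates per position — 1:slulk {ADV,ADJ}; 2:chit {DET,VERB}; 3:slulk {ADV,ADJ}; 4:rent {ADV,DET}; 5:chit {DET,VERB}; 6:rent {ADV,DET}; 7:skaizax {DET}.
There are 64 candidate sequences in total.
The sequences that satisfy every rule: ADV DET ADV DET VERB ADV DET; ADV DET ADJ ADV VERB ADV DET; ADV VERB ADJ ADV DET ADV DET; ADJ VERB ADV ADV DET ADV DET.
Count = 4.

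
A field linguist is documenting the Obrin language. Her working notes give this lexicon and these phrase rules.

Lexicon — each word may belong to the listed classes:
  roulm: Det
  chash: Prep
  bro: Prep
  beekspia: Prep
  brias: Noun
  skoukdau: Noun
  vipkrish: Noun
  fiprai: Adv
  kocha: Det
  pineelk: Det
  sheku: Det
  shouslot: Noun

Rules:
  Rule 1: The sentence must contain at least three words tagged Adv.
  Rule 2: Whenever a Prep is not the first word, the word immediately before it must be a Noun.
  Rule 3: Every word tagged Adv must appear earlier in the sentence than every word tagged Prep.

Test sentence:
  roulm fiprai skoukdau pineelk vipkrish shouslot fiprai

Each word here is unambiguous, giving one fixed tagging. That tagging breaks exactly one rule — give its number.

Fixed tagging: Det Adv Noun Det Noun Noun Adv.
Checking each rule: R1 fail, R2 pass, R3 pass.
Only rule 1 fails.

1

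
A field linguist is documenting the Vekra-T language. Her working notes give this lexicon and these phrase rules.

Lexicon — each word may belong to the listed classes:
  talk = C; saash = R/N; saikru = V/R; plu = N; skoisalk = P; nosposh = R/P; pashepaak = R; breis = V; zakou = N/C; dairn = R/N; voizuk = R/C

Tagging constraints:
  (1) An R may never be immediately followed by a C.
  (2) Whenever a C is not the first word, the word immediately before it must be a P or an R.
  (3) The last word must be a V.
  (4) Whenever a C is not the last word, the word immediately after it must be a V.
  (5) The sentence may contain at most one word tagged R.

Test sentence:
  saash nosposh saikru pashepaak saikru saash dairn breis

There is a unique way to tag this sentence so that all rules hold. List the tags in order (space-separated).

N P V R V N N V

Candidates per position — 1:saash {R,N}; 2:nosposh {R,P}; 3:saikru {V,R}; 4:pashepaak {R}; 5:saikru {V,R}; 6:saash {R,N}; 7:dairn {R,N}; 8:breis {V}.
At position 1, choosing R makes rule 5 impossible to satisfy; hence N.
At position 2, choosing R makes rule 5 impossible to satisfy; hence P.
At position 3, choosing R makes rule 5 impossible to satisfy; hence V.
At position 5, choosing R makes rule 5 impossible to satisfy; hence V.
At position 6, choosing R makes rule 5 impossible to satisfy; hence N.
At position 7, choosing R makes rule 5 impossible to satisfy; hence N.
So the tagging must be: N P V R V N N V.
Verifying each rule — rule 1 satisfied; rule 2 satisfied; rule 3 satisfied; rule 4 satisfied; rule 5 satisfied.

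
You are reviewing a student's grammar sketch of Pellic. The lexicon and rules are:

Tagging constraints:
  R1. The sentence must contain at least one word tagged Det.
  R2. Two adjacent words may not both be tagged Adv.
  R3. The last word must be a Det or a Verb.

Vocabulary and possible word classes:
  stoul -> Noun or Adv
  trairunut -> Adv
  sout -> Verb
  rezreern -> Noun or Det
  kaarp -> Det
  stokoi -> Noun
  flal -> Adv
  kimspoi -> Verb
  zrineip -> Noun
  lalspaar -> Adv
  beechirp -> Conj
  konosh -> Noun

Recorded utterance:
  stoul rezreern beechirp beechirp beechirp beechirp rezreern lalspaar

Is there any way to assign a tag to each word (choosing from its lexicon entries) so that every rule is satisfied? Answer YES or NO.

Candidates per position — 1:stoul {Noun,Adv}; 2:rezreern {Noun,Det}; 3:beechirp {Conj}; 4:beechirp {Conj}; 5:beechirp {Conj}; 6:beechirp {Conj}; 7:rezreern {Noun,Det}; 8:lalspaar {Adv}.
Rule 3 cannot be satisfied by any choice of tags from the lexicon.
So there is no consistent tagging.

NO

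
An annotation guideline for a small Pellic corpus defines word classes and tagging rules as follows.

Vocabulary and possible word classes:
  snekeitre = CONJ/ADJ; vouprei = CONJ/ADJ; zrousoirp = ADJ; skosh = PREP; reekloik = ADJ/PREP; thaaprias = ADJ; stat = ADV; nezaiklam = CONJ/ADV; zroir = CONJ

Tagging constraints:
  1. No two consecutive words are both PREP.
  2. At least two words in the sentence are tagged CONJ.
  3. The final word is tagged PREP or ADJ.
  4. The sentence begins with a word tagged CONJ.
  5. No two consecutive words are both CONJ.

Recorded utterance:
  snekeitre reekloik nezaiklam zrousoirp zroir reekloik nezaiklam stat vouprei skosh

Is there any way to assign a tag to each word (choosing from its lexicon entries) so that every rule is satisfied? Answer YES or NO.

Candidates per position — 1:snekeitre {CONJ,ADJ}; 2:reekloik {ADJ,PREP}; 3:nezaiklam {CONJ,ADV}; 4:zrousoirp {ADJ}; 5:zroir {CONJ}; 6:reekloik {ADJ,PREP}; 7:nezaiklam {CONJ,ADV}; 8:stat {ADV}; 9:vouprei {CONJ,ADJ}; 10:skosh {PREP}.
One satisfying assignment: CONJ ADJ ADV ADJ CONJ PREP ADV ADV CONJ PREP.
Rule-by-rule: rule 1 ok; rule 2 ok; rule 3 ok; rule 4 ok; rule 5 ok.

YES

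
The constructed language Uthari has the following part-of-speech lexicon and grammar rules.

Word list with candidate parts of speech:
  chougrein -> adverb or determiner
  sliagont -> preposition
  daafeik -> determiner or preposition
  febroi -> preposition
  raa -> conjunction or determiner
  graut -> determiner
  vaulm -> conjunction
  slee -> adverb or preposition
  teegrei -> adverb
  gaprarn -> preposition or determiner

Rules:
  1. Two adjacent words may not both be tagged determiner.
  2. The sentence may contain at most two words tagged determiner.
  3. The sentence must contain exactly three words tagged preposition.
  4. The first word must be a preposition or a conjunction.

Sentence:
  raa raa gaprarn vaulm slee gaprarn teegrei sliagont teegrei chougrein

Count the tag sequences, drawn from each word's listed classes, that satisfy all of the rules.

9

Candidates per position — 1:raa {conjunction,determiner}; 2:raa {conjunction,determiner}; 3:gaprarn {preposition,determiner}; 4:vaulm {conjunction}; 5:slee {adverb,preposition}; 6:gaprarn {preposition,determiner}; 7:teegrei {adverb}; 8:sliagont {preposition}; 9:teegrei {adverb}; 10:chougrein {adverb,determiner}.
There are 64 candidate sequences in total.
Checking each against the rules leaves 9 sequences.
Count = 9.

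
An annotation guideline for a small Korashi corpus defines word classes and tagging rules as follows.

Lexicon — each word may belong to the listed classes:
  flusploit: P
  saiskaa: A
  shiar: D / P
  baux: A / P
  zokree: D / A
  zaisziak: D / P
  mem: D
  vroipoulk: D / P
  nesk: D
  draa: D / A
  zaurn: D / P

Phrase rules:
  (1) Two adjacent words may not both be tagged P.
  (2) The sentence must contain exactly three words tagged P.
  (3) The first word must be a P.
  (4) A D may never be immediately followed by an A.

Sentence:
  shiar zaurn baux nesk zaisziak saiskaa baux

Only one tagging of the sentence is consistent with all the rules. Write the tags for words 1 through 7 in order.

Candidates per position — 1:shiar {D,P}; 2:zaurn {D,P}; 3:baux {A,P}; 4:nesk {D}; 5:zaisziak {D,P}; 6:saiskaa {A}; 7:baux {A,P}.
At position 1, choosing D makes rule 3 impossible to satisfy; hence P.
At position 2, choosing P makes rule 1 impossible to satisfy; hence D.
At position 3, choosing A makes rule 4 impossible to satisfy; hence P.
At position 5, choosing D makes rule 4 impossible to satisfy; hence P.
At position 7, choosing P makes rule 2 impossible to satisfy; hence A.
So the tagging must be: P D P D P A A.
Rule-by-rule: rule 1 holds; rule 2 holds; rule 3 holds; rule 4 holds.

P D P D P A A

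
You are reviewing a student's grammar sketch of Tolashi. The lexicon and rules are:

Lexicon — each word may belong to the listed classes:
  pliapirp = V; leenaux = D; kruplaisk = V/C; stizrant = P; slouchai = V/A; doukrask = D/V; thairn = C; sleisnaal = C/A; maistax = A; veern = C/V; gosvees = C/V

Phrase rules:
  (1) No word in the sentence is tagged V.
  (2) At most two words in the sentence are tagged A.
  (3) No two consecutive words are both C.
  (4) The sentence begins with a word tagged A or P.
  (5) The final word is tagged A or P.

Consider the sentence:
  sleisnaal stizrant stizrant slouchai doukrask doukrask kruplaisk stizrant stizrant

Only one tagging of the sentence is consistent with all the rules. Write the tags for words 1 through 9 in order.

A P P A D D C P P

Candidates per position — 1:sleisnaal {C,A}; 2:stizrant {P}; 3:stizrant {P}; 4:slouchai {V,A}; 5:doukrask {D,V}; 6:doukrask {D,V}; 7:kruplaisk {V,C}; 8:stizrant {P}; 9:stizrant {P}.
At position 1, choosing C makes rule 4 impossible to satisfy; hence A.
At position 4, choosing V makes rule 1 impossible to satisfy; hence A.
At position 5, choosing V makes rule 1 impossible to satisfy; hence D.
At position 6, choosing V makes rule 1 impossible to satisfy; hence D.
At position 7, choosing V makes rule 1 impossible to satisfy; hence C.
So the tagging must be: A P P A D D C P P.
Checking: rule 1 satisfied; rule 2 satisfied; rule 3 satisfied; rule 4 satisfied; rule 5 satisfied.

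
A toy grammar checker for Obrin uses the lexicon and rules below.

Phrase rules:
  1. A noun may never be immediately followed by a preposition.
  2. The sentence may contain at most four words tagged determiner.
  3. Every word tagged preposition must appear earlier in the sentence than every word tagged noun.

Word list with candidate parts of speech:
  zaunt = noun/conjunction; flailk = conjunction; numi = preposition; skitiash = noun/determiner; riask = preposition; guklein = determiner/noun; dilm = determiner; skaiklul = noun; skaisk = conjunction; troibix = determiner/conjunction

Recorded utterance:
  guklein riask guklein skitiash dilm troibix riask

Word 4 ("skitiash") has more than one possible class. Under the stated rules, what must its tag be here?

determiner

Candidates per position — 1:guklein {determiner,noun}; 2:riask {preposition}; 3:guklein {determiner,noun}; 4:skitiash {noun,determiner}; 5:dilm {determiner}; 6:troibix {determiner,conjunction}; 7:riask {preposition}.
Word 1 cannot be noun — rule 1 would then fail for every completion. It is determiner.
Word 3 cannot be noun — rule 3 would then fail for every completion. It is determiner.
Word 4 cannot be noun — rule 3 would then fail for every completion. It is determiner.
Word 6 cannot be determiner — rule 2 would then fail for every completion. It is conjunction.
The unique satisfying tagging is: determiner preposition determiner determiner determiner conjunction preposition.
Rule-by-rule: rule 1 ✓; rule 2 ✓; rule 3 ✓.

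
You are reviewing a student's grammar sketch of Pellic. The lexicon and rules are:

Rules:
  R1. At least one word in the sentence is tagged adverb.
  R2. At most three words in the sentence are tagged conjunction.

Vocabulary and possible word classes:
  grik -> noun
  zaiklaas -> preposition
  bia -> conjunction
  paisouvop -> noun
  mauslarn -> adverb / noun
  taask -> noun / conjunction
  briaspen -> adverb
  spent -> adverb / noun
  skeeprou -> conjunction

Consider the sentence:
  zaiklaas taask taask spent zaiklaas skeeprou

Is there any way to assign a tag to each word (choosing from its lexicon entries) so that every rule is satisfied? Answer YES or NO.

Candidates per position — 1:zaiklaas {preposition}; 2:taask {noun,conjunction}; 3:taask {noun,conjunction}; 4:spent {adverb,noun}; 5:zaiklaas {preposition}; 6:skeeprou {conjunction}.
One satisfying assignment: preposition noun conjunction adverb preposition conjunction.
Rule-by-rule: rule 1 ok; rule 2 ok.

YES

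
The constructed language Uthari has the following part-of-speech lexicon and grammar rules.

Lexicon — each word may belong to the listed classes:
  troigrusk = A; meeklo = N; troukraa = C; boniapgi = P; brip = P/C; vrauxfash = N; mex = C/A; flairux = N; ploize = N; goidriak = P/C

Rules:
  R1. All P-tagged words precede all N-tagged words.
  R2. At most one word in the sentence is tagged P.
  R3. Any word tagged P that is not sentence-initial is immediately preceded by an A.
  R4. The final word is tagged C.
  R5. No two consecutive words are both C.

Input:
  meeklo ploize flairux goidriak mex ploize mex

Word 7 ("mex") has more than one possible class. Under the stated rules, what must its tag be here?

Candidates per position — 1:meeklo {N}; 2:ploize {N}; 3:flairux {N}; 4:goidriak {P,C}; 5:mex {C,A}; 6:ploize {N}; 7:mex {C,A}.
If word 4 were P, no tagging could satisfy rule 1; so word 4 is C.
If word 5 were C, no tagging could satisfy rule 5; so word 5 is A.
If word 7 were A, no tagging could satisfy rule 4; so word 7 is C.
So the tagging must be: N N N C A N C.
Verifying each rule — rule 1 ✓; rule 2 ✓; rule 3 ✓; rule 4 ✓; rule 5 ✓.

C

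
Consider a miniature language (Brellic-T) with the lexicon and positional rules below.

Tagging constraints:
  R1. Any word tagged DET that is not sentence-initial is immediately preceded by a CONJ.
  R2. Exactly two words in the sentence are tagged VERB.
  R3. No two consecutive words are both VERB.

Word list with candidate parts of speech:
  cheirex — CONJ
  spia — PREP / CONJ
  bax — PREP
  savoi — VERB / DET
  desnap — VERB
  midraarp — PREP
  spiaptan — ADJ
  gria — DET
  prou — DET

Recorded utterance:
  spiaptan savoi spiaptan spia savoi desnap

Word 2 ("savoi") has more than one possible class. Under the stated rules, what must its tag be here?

Candidates per position — 1:spiaptan {ADJ}; 2:savoi {VERB,DET}; 3:spiaptan {ADJ}; 4:spia {PREP,CONJ}; 5:savoi {VERB,DET}; 6:desnap {VERB}.
Position 2: DET is ruled out by rule 1; that leaves VERB.
Position 5: VERB is ruled out by rule 2; that leaves DET.
Position 4: PREP is ruled out by rule 1; that leaves CONJ.
The only consistent sequence is: ADJ VERB ADJ CONJ DET VERB.
Checking: rule 1 satisfied; rule 2 satisfied; rule 3 satisfied.

VERB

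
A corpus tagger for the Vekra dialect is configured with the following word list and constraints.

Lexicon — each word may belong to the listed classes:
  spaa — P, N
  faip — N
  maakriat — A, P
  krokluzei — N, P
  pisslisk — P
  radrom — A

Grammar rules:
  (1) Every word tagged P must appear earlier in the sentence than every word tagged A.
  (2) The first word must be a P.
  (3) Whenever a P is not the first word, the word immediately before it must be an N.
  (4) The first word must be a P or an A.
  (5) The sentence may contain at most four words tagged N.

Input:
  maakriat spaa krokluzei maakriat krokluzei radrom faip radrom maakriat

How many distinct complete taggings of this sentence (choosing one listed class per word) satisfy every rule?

Candidates per position — 1:maakriat {A,P}; 2:spaa {P,N}; 3:krokluzei {N,P}; 4:maakriat {A,P}; 5:krokluzei {N,P}; 6:radrom {A}; 7:faip {N}; 8:radrom {A}; 9:maakriat {A,P}.
There are 64 candidate sequences in total.
The sequences that satisfy every rule: P N N A N A N A A; P N N P N A N A A; P N P A N A N A A.
Count = 3.

3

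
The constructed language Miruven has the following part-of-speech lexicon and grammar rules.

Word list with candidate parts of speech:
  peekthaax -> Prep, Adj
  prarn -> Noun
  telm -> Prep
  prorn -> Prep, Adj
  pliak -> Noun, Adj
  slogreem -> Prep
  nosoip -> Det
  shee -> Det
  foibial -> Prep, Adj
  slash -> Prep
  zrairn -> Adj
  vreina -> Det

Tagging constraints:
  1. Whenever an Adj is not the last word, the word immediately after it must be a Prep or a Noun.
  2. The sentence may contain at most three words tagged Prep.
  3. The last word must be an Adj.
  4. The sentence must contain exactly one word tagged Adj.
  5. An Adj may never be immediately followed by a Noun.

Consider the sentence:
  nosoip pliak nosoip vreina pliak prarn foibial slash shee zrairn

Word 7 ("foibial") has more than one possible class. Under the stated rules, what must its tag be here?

Candidates per position — 1:nosoip {Det}; 2:pliak {Noun,Adj}; 3:nosoip {Det}; 4:vreina {Det}; 5:pliak {Noun,Adj}; 6:prarn {Noun}; 7:foibial {Prep,Adj}; 8:slash {Prep}; 9:shee {Det}; 10:zrairn {Adj}.
Word 2 cannot be Adj — rule 1 would then fail for every completion. It is Noun.
Word 5 cannot be Adj — rule 4 would then fail for every completion. It is Noun.
Word 7 cannot be Adj — rule 4 would then fail for every completion. It is Prep.
The only consistent sequence is: Det Noun Det Det Noun Noun Prep Prep Det Adj.
Check: rule 1 satisfied; rule 2 satisfied; rule 3 satisfied; rule 4 satisfied; rule 5 satisfied.

Prep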